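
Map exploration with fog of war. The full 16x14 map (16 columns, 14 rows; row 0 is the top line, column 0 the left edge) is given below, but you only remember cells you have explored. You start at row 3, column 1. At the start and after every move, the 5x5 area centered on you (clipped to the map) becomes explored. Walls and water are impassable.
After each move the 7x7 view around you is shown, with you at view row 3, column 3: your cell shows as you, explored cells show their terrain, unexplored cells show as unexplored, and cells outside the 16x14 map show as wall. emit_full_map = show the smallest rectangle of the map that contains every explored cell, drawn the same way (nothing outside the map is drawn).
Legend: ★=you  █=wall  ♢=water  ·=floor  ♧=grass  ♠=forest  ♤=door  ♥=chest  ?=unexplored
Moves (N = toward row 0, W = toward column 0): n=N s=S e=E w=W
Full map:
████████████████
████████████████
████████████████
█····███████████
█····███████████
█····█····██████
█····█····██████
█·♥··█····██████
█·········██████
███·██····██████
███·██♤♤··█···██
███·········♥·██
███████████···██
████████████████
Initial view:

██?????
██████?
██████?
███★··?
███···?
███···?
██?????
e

█??????
██████?
██████?
██·★··?
██····?
██····?
█??????

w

██?????
███████
███████
███★···
███····
███····
██?????

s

███████
███████
███····
███★···
███····
███···?
██?????

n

██?????
███████
███████
███★···
███····
███····
███···?

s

███████
███████
███····
███★···
███····
███···?
██?????

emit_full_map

█████
█████
█····
█★···
█····
█···?

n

██?????
███████
███████
███★···
███····
███····
███···?

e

█??????
██████?
██████?
██·★··?
██····?
██····?
██···??

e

???????
██████?
██████?
█··★·█?
█····█?
█····█?
█···???

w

█??????
███████
███████
██·★··█
██····█
██····█
██···??

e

???????
██████?
██████?
█··★·█?
█····█?
█····█?
█···???

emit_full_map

██████
██████
█··★·█
█····█
█····█
█···??

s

██████?
██████?
█····█?
█··★·█?
█····█?
█····█?
???????

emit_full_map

██████
██████
█····█
█··★·█
█····█
█····█


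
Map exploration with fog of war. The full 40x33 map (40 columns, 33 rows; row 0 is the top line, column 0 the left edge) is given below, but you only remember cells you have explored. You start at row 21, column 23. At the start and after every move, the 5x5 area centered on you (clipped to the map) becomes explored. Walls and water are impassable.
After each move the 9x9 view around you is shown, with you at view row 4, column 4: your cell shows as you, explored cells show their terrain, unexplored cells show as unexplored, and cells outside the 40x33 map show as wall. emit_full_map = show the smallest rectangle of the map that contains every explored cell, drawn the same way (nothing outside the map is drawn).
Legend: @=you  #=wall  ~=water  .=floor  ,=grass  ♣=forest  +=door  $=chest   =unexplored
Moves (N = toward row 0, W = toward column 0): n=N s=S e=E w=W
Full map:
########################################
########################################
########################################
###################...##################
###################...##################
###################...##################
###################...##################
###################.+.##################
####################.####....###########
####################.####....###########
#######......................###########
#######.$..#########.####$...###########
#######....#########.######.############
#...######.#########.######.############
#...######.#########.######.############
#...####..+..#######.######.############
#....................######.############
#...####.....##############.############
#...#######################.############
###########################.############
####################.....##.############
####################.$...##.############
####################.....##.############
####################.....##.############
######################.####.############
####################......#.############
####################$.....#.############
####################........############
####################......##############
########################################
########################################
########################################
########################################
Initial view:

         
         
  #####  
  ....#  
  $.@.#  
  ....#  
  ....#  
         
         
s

         
  #####  
  ....#  
  $...#  
  ..@.#  
  ....#  
  #.###  
         
         

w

         
   ##### 
  .....# 
  .$...# 
  ..@..# 
  .....# 
  ##.### 
         
         

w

         
    #####
  #.....#
  #.$...#
  #.@...#
  #.....#
  ###.###
         
         

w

         
     ####
  ##.....
  ##.$...
  ##@....
  ##.....
  ####.##
         
         

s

     ####
  ##.....
  ##.$...
  ##.....
  ##@....
  ####.##
  ##...  
         
         

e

    #####
 ##.....#
 ##.$...#
 ##.....#
 ##.@...#
 ####.###
 ##....  
         
         

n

         
    #####
 ##.....#
 ##.$...#
 ##.@...#
 ##.....#
 ####.###
 ##....  
         

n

         
         
  #######
 ##.....#
 ##.@...#
 ##.....#
 ##.....#
 ####.###
 ##....  

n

         
         
  #####  
  #######
 ##.@...#
 ##.$...#
 ##.....#
 ##.....#
 ####.###

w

         
         
  ###### 
  #######
  ##@....
  ##.$...
  ##.....
  ##.....
  ####.##

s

         
  ###### 
  #######
  ##.....
  ##@$...
  ##.....
  ##.....
  ####.##
  ##.... 

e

         
 ######  
 ########
 ##.....#
 ##.@...#
 ##.....#
 ##.....#
 ####.###
 ##....  

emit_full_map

######  
########
##.....#
##.@...#
##.....#
##.....#
####.###
##....  

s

 ######  
 ########
 ##.....#
 ##.$...#
 ##.@...#
 ##.....#
 ####.###
 ##....  
         

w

  ###### 
  #######
  ##.....
  ##.$...
  ##@....
  ##.....
  ####.##
  ##.... 
         

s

  #######
  ##.....
  ##.$...
  ##.....
  ##@....
  ####.##
  ##.... 
         
         

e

 ########
 ##.....#
 ##.$...#
 ##.....#
 ##.@...#
 ####.###
 ##....  
         
         

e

######## 
##.....# 
##.$...# 
##.....# 
##..@..# 
####.### 
##.....  
         
         

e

#######  
#.....#  
#.$...#  
#.....#  
#...@.#  
###.###  
#......  
         
         

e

######   
.....#   
.$...##  
.....##  
....@##  
##.####  
......#  
         
         

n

####     
######   
.....##  
.$...##  
....@##  
.....##  
##.####  
......#  
         

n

         
####     
#######  
.....##  
.$..@##  
.....##  
.....##  
##.####  
......#  

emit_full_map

######   
#########
##.....##
##.$..@##
##.....##
##.....##
####.####
##......#

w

         
#####    
######## 
#.....## 
#.$.@.## 
#.....## 
#.....## 
###.#### 
#......# 

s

#####    
######## 
#.....## 
#.$...## 
#...@.## 
#.....## 
###.#### 
#......# 
         

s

######## 
#.....## 
#.$...## 
#.....## 
#...@.## 
###.#### 
#......# 
         
         

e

#######  
.....##  
.$...##  
.....##  
....@##  
##.####  
......#  
         
         

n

####     
#######  
.....##  
.$...##  
....@##  
.....##  
##.####  
......#  
         

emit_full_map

######   
#########
##.....##
##.$...##
##....@##
##.....##
####.####
##......#

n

         
####     
#######  
.....##  
.$..@##  
.....##  
.....##  
##.####  
......#  

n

         
         
#######  
#######  
....@##  
.$...##  
.....##  
.....##  
##.####  

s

         
#######  
#######  
.....##  
.$..@##  
.....##  
.....##  
##.####  
......#  

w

         
######## 
######## 
#.....## 
#.$.@.## 
#.....## 
#.....## 
###.#### 
#......# 

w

         
#########
#########
##.....##
##.$@..##
##.....##
##.....##
####.####
##......#

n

         
         
#########
#########
##..@..##
##.$...##
##.....##
##.....##
####.####

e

         
         
######## 
######## 
#...@.## 
#.$...## 
#.....## 
#.....## 
###.#### 

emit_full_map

#########
#########
##...@.##
##.$...##
##.....##
##.....##
####.####
##......#

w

         
         
#########
#########
##..@..##
##.$...##
##.....##
##.....##
####.####

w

         
         
 ########
 ########
 ##.@...#
 ##.$...#
 ##.....#
 ##.....#
 ####.###

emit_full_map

#########
#########
##.@...##
##.$...##
##.....##
##.....##
####.####
##......#


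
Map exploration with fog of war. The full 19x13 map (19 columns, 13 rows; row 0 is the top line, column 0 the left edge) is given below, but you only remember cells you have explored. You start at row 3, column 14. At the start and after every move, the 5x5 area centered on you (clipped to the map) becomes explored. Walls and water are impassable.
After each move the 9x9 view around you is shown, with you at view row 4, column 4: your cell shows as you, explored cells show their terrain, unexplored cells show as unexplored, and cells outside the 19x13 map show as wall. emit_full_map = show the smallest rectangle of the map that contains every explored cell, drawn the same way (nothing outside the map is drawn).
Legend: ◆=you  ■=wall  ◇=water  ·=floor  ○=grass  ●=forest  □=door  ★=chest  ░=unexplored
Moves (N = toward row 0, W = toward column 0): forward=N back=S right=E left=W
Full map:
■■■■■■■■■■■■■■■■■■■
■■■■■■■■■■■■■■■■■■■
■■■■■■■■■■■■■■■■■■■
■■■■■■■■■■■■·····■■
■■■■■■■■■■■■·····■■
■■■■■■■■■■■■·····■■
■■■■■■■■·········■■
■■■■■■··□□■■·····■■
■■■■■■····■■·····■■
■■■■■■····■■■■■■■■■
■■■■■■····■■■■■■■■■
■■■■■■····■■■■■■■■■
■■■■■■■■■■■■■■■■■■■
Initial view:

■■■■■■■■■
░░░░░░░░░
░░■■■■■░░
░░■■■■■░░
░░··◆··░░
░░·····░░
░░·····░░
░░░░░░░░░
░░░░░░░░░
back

░░░░░░░░░
░░■■■■■░░
░░■■■■■░░
░░·····░░
░░··◆··░░
░░·····░░
░░·····░░
░░░░░░░░░
░░░░░░░░░

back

░░■■■■■░░
░░■■■■■░░
░░·····░░
░░·····░░
░░··◆··░░
░░·····░░
░░·····░░
░░░░░░░░░
░░░░░░░░░

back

░░■■■■■░░
░░·····░░
░░·····░░
░░·····░░
░░··◆··░░
░░·····░░
░░·····░░
░░░░░░░░░
░░░░░░░░░

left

░░░■■■■■░
░░░·····░
░░■·····░
░░■·····░
░░··◆···░
░░■·····░
░░■·····░
░░░░░░░░░
░░░░░░░░░

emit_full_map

░■■■■■
░■■■■■
░·····
■·····
■·····
··◆···
■·····
■·····

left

░░░░■■■■■
░░░░·····
░░■■·····
░░■■·····
░░··◆····
░░■■·····
░░■■·····
░░░░░░░░░
░░░░░░░░░

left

░░░░░■■■■
░░░░░····
░░■■■····
░░■■■····
░░··◆····
░░□■■····
░░·■■····
░░░░░░░░░
░░░░░░░░░

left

░░░░░░■■■
░░░░░░···
░░■■■■···
░░■■■■···
░░··◆····
░░□□■■···
░░··■■···
░░░░░░░░░
░░░░░░░░░

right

░░░░░■■■■
░░░░░····
░■■■■····
░■■■■····
░···◆····
░□□■■····
░··■■····
░░░░░░░░░
░░░░░░░░░

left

░░░░░░■■■
░░░░░░···
░░■■■■···
░░■■■■···
░░··◆····
░░□□■■···
░░··■■···
░░░░░░░░░
░░░░░░░░░

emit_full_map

░░░░■■■■■
░░░░■■■■■
░░░░·····
■■■■·····
■■■■·····
··◆······
□□■■·····
··■■·····

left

░░░░░░░■■
░░░░░░░··
░░■■■■■··
░░■■■■■··
░░■·◆····
░░·□□■■··
░░···■■··
░░░░░░░░░
░░░░░░░░░

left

░░░░░░░░■
░░░░░░░░·
░░■■■■■■·
░░■■■■■■·
░░■■◆····
░░··□□■■·
░░····■■·
░░░░░░░░░
░░░░░░░░░

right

░░░░░░░■■
░░░░░░░··
░■■■■■■··
░■■■■■■··
░■■·◆····
░··□□■■··
░····■■··
░░░░░░░░░
░░░░░░░░░

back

░░░░░░░··
░■■■■■■··
░■■■■■■··
░■■······
░··□◆■■··
░····■■··
░░···■■░░
░░░░░░░░░
░░░░░░░░░

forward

░░░░░░░■■
░░░░░░░··
░■■■■■■··
░■■■■■■··
░■■·◆····
░··□□■■··
░····■■··
░░···■■░░
░░░░░░░░░

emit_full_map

░░░░░░■■■■■
░░░░░░■■■■■
░░░░░░·····
■■■■■■·····
■■■■■■·····
■■·◆·······
··□□■■·····
····■■·····
░···■■░░░░░


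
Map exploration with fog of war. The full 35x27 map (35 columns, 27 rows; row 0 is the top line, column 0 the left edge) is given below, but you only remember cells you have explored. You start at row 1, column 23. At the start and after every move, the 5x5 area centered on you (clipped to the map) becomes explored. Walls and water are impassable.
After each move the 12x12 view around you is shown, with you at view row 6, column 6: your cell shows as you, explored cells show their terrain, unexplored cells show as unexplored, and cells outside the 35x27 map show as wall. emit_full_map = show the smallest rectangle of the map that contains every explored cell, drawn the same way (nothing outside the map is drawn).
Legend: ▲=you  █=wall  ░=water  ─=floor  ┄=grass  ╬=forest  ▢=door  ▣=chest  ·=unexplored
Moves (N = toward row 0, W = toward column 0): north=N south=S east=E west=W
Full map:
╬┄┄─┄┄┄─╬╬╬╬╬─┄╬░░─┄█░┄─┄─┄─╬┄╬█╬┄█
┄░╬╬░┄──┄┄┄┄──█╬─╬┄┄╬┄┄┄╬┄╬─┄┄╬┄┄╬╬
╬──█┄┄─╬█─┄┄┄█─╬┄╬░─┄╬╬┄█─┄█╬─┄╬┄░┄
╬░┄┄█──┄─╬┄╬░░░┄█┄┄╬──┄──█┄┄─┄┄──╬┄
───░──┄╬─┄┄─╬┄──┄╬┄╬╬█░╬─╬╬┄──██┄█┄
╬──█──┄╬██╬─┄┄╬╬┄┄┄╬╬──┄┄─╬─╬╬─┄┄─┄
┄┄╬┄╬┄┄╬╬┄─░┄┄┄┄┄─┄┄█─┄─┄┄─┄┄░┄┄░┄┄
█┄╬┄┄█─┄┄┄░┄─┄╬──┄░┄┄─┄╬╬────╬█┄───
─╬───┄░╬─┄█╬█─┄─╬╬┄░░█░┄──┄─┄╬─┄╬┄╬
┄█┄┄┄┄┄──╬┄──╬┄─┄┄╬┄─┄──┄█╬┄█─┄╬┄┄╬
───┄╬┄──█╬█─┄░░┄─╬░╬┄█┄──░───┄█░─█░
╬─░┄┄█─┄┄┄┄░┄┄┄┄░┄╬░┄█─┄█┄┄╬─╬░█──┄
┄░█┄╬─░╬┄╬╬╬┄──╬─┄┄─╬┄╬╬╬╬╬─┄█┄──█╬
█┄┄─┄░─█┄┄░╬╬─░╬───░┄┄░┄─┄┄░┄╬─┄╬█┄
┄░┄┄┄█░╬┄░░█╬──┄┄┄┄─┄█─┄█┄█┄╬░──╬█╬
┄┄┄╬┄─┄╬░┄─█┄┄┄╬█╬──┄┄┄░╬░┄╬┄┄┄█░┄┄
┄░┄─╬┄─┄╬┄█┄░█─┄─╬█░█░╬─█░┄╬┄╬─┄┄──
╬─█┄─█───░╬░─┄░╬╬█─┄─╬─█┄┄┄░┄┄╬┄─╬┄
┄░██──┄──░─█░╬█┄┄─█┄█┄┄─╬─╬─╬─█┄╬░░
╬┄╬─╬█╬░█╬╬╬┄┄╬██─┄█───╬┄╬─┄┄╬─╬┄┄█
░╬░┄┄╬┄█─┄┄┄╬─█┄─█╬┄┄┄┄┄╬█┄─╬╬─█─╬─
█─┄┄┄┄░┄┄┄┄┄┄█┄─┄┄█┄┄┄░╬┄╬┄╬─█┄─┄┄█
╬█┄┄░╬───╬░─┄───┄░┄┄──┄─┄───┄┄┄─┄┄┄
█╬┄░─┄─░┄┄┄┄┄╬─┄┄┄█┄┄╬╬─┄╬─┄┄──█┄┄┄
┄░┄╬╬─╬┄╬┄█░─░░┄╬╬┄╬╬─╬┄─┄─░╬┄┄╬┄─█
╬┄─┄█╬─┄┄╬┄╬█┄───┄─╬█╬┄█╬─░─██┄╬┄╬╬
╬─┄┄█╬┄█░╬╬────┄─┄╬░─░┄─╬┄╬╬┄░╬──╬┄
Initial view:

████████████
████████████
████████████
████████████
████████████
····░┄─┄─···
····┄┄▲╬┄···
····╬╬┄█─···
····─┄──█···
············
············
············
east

████████████
████████████
████████████
████████████
████████████
···░┄─┄─┄···
···┄┄┄▲┄╬···
···╬╬┄█─┄···
···─┄──█┄···
············
············
············

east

████████████
████████████
████████████
████████████
████████████
··░┄─┄─┄─···
··┄┄┄╬▲╬─···
··╬╬┄█─┄█···
··─┄──█┄┄···
············
············
············

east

████████████
████████████
████████████
████████████
████████████
·░┄─┄─┄─╬···
·┄┄┄╬┄▲─┄···
·╬╬┄█─┄█╬···
·─┄──█┄┄─···
············
············
············

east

████████████
████████████
████████████
████████████
████████████
░┄─┄─┄─╬┄···
┄┄┄╬┄╬▲┄┄···
╬╬┄█─┄█╬─···
─┄──█┄┄─┄···
············
············
············

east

████████████
████████████
████████████
████████████
████████████
┄─┄─┄─╬┄╬···
┄┄╬┄╬─▲┄╬···
╬┄█─┄█╬─┄···
┄──█┄┄─┄┄···
············
············
············

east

████████████
████████████
████████████
████████████
████████████
─┄─┄─╬┄╬█···
┄╬┄╬─┄▲╬┄···
┄█─┄█╬─┄╬···
──█┄┄─┄┄─···
············
············
············

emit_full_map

░┄─┄─┄─╬┄╬█
┄┄┄╬┄╬─┄▲╬┄
╬╬┄█─┄█╬─┄╬
─┄──█┄┄─┄┄─

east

████████████
████████████
████████████
████████████
████████████
┄─┄─╬┄╬█╬··█
╬┄╬─┄┄▲┄┄··█
█─┄█╬─┄╬┄··█
─█┄┄─┄┄──··█
···········█
···········█
···········█

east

████████████
████████████
████████████
████████████
████████████
─┄─╬┄╬█╬┄·██
┄╬─┄┄╬▲┄╬·██
─┄█╬─┄╬┄░·██
█┄┄─┄┄──╬·██
··········██
··········██
··········██

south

████████████
████████████
████████████
████████████
─┄─╬┄╬█╬┄·██
┄╬─┄┄╬┄┄╬·██
─┄█╬─┄▲┄░·██
█┄┄─┄┄──╬·██
····─██┄█·██
··········██
··········██
··········██

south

████████████
████████████
████████████
─┄─╬┄╬█╬┄·██
┄╬─┄┄╬┄┄╬·██
─┄█╬─┄╬┄░·██
█┄┄─┄┄▲─╬·██
····─██┄█·██
····╬─┄┄─·██
··········██
··········██
··········██

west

████████████
████████████
████████████
┄─┄─╬┄╬█╬┄·█
╬┄╬─┄┄╬┄┄╬·█
█─┄█╬─┄╬┄░·█
─█┄┄─┄▲──╬·█
····──██┄█·█
····╬╬─┄┄─·█
···········█
···········█
···········█

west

████████████
████████████
████████████
─┄─┄─╬┄╬█╬┄·
┄╬┄╬─┄┄╬┄┄╬·
┄█─┄█╬─┄╬┄░·
──█┄┄─▲┄──╬·
····┄──██┄█·
····─╬╬─┄┄─·
············
············
············

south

████████████
████████████
─┄─┄─╬┄╬█╬┄·
┄╬┄╬─┄┄╬┄┄╬·
┄█─┄█╬─┄╬┄░·
──█┄┄─┄┄──╬·
····┄─▲██┄█·
····─╬╬─┄┄─·
····┄┄░┄┄···
············
············
············

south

████████████
─┄─┄─╬┄╬█╬┄·
┄╬┄╬─┄┄╬┄┄╬·
┄█─┄█╬─┄╬┄░·
──█┄┄─┄┄──╬·
····┄──██┄█·
····─╬▲─┄┄─·
····┄┄░┄┄···
····──╬█┄···
············
············
············

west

████████████
┄─┄─┄─╬┄╬█╬┄
┄┄╬┄╬─┄┄╬┄┄╬
╬┄█─┄█╬─┄╬┄░
┄──█┄┄─┄┄──╬
····╬┄──██┄█
····╬─▲╬─┄┄─
····─┄┄░┄┄··
····───╬█┄··
············
············
············

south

┄─┄─┄─╬┄╬█╬┄
┄┄╬┄╬─┄┄╬┄┄╬
╬┄█─┄█╬─┄╬┄░
┄──█┄┄─┄┄──╬
····╬┄──██┄█
····╬─╬╬─┄┄─
····─┄▲░┄┄··
····───╬█┄··
····┄─┄╬─···
············
············
············

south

┄┄╬┄╬─┄┄╬┄┄╬
╬┄█─┄█╬─┄╬┄░
┄──█┄┄─┄┄──╬
····╬┄──██┄█
····╬─╬╬─┄┄─
····─┄┄░┄┄··
····──▲╬█┄··
····┄─┄╬─···
····╬┄█─┄···
············
············
············

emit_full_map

░┄─┄─┄─╬┄╬█╬┄
┄┄┄╬┄╬─┄┄╬┄┄╬
╬╬┄█─┄█╬─┄╬┄░
─┄──█┄┄─┄┄──╬
·····╬┄──██┄█
·····╬─╬╬─┄┄─
·····─┄┄░┄┄··
·····──▲╬█┄··
·····┄─┄╬─···
·····╬┄█─┄···

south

╬┄█─┄█╬─┄╬┄░
┄──█┄┄─┄┄──╬
····╬┄──██┄█
····╬─╬╬─┄┄─
····─┄┄░┄┄··
····───╬█┄··
····┄─▲╬─···
····╬┄█─┄···
····───┄█···
············
············
············

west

╬╬┄█─┄█╬─┄╬┄
─┄──█┄┄─┄┄──
·····╬┄──██┄
·····╬─╬╬─┄┄
····┄─┄┄░┄┄·
····────╬█┄·
····─┄▲┄╬─··
····█╬┄█─┄··
····░───┄█··
············
············
············

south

─┄──█┄┄─┄┄──
·····╬┄──██┄
·····╬─╬╬─┄┄
····┄─┄┄░┄┄·
····────╬█┄·
····─┄─┄╬─··
····█╬▲█─┄··
····░───┄█··
····┄┄╬─╬···
············
············
············

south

·····╬┄──██┄
·····╬─╬╬─┄┄
····┄─┄┄░┄┄·
····────╬█┄·
····─┄─┄╬─··
····█╬┄█─┄··
····░─▲─┄█··
····┄┄╬─╬···
····╬╬─┄█···
············
············
············

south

·····╬─╬╬─┄┄
····┄─┄┄░┄┄·
····────╬█┄·
····─┄─┄╬─··
····█╬┄█─┄··
····░───┄█··
····┄┄▲─╬···
····╬╬─┄█···
····┄┄░┄╬···
············
············
············

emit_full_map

░┄─┄─┄─╬┄╬█╬┄
┄┄┄╬┄╬─┄┄╬┄┄╬
╬╬┄█─┄█╬─┄╬┄░
─┄──█┄┄─┄┄──╬
·····╬┄──██┄█
·····╬─╬╬─┄┄─
····┄─┄┄░┄┄··
····────╬█┄··
····─┄─┄╬─···
····█╬┄█─┄···
····░───┄█···
····┄┄▲─╬····
····╬╬─┄█····
····┄┄░┄╬····


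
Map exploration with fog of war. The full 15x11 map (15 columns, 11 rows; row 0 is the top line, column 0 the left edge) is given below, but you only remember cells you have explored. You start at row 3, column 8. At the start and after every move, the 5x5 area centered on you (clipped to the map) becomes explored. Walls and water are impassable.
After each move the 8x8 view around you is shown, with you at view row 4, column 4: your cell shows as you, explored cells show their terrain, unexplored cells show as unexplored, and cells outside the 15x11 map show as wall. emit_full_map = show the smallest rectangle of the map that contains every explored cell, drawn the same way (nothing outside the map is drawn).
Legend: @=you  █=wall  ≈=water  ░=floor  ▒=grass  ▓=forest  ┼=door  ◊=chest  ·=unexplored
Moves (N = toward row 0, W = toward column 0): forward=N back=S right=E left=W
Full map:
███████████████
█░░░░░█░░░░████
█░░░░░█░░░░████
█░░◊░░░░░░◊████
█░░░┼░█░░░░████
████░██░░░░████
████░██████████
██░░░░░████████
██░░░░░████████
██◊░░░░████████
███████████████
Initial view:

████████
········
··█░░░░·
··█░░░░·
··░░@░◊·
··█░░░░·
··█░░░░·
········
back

········
··█░░░░·
··█░░░░·
··░░░░◊·
··█░@░░·
··█░░░░·
··█████·
········

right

········
·█░░░░··
·█░░░░█·
·░░░░◊█·
·█░░@░█·
·█░░░░█·
·██████·
········

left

········
··█░░░░·
··█░░░░█
··░░░░◊█
··█░@░░█
··█░░░░█
··██████
········

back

··█░░░░·
··█░░░░█
··░░░░◊█
··█░░░░█
··█░@░░█
··██████
··░████·
········

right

·█░░░░··
·█░░░░█·
·░░░░◊█·
·█░░░░█·
·█░░@░█·
·██████·
·░█████·
········

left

··█░░░░·
··█░░░░█
··░░░░◊█
··█░░░░█
··█░@░░█
··██████
··░█████
········

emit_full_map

█░░░░·
█░░░░█
░░░░◊█
█░░░░█
█░@░░█
██████
░█████

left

···█░░░░
···█░░░░
··░░░░░◊
··░█░░░░
··██@░░░
··██████
··░░████
········

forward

········
···█░░░░
··░█░░░░
··░░░░░◊
··░█@░░░
··██░░░░
··██████
··░░████

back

···█░░░░
··░█░░░░
··░░░░░◊
··░█░░░░
··██@░░░
··██████
··░░████
········

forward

········
···█░░░░
··░█░░░░
··░░░░░◊
··░█@░░░
··██░░░░
··██████
··░░████

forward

████████
········
··░█░░░░
··░█░░░░
··░░@░░◊
··░█░░░░
··██░░░░
··██████

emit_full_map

░█░░░░·
░█░░░░█
░░@░░◊█
░█░░░░█
██░░░░█
███████
░░█████


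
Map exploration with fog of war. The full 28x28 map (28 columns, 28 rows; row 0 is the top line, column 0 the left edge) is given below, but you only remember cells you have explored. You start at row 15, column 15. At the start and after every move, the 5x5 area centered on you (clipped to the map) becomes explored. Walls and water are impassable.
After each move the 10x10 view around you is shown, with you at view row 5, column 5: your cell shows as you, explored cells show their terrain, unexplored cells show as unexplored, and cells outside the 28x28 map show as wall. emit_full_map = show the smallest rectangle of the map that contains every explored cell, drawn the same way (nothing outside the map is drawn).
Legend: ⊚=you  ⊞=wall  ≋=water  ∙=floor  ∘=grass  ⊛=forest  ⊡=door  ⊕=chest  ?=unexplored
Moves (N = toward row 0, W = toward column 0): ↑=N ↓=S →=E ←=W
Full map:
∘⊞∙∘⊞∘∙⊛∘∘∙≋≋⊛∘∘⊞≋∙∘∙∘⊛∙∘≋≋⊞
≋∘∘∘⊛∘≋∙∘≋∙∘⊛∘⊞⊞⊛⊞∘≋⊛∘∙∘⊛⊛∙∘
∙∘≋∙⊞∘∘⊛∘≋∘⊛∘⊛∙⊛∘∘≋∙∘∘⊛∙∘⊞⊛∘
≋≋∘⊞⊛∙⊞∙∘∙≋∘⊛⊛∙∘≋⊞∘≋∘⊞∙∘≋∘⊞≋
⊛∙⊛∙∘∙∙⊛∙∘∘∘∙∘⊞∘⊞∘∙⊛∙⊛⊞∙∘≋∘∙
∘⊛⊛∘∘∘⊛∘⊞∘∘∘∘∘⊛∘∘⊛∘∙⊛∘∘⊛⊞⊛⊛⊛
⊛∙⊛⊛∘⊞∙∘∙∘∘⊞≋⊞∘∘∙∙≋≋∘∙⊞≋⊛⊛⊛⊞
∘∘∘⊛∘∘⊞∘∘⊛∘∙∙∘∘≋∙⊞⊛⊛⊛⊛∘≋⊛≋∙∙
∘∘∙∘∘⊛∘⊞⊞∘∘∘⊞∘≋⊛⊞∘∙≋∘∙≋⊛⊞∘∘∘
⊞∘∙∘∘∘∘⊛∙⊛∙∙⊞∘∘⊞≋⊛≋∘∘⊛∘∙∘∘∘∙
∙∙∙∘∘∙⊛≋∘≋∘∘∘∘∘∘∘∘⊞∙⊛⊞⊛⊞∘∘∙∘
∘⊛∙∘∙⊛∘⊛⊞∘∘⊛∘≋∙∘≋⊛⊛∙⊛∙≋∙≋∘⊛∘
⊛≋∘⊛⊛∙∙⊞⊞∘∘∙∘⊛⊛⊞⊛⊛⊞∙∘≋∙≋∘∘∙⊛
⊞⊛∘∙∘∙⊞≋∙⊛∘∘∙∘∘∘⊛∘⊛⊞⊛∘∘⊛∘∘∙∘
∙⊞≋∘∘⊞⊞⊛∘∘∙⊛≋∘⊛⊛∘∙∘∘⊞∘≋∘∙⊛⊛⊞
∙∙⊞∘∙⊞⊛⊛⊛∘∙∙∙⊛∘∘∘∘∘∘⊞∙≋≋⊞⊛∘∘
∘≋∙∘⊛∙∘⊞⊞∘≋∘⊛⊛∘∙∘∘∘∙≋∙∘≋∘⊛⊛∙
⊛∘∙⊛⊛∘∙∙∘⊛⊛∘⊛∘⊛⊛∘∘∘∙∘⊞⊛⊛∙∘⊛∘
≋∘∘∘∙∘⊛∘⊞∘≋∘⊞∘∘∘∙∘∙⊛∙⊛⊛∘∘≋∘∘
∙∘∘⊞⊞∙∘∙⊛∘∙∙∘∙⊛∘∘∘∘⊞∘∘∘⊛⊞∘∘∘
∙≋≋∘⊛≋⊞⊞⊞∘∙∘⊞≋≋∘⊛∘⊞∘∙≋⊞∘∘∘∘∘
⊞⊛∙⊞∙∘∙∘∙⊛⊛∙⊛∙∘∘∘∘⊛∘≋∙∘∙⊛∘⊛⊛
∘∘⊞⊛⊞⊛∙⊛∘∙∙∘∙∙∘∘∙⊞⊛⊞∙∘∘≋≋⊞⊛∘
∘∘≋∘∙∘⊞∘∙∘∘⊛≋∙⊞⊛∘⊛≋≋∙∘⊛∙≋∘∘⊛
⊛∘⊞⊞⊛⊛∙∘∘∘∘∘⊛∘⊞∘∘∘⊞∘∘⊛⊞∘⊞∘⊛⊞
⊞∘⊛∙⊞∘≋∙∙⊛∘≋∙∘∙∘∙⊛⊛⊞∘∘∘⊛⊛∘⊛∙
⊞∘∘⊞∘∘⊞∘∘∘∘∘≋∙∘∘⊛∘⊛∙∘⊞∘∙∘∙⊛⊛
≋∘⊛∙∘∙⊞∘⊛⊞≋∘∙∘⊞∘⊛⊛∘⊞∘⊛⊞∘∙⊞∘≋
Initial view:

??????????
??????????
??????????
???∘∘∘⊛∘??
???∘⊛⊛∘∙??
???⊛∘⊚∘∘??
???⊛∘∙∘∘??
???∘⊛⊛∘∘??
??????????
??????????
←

??????????
??????????
??????????
???∙∘∘∘⊛∘?
???≋∘⊛⊛∘∙?
???∙⊛⊚∘∘∘?
???⊛⊛∘∙∘∘?
???⊛∘⊛⊛∘∘?
??????????
??????????

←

??????????
??????????
??????????
???∘∙∘∘∘⊛∘
???⊛≋∘⊛⊛∘∙
???∙∙⊚∘∘∘∘
???∘⊛⊛∘∙∘∘
???∘⊛∘⊛⊛∘∘
??????????
??????????

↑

??????????
??????????
??????????
???∙∘⊛⊛⊞??
???∘∙∘∘∘⊛∘
???⊛≋⊚⊛⊛∘∙
???∙∙⊛∘∘∘∘
???∘⊛⊛∘∙∘∘
???∘⊛∘⊛⊛∘∘
??????????

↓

??????????
??????????
???∙∘⊛⊛⊞??
???∘∙∘∘∘⊛∘
???⊛≋∘⊛⊛∘∙
???∙∙⊚∘∘∘∘
???∘⊛⊛∘∙∘∘
???∘⊛∘⊛⊛∘∘
??????????
??????????

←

??????????
??????????
????∙∘⊛⊛⊞?
???∘∘∙∘∘∘⊛
???∙⊛≋∘⊛⊛∘
???∙∙⊚⊛∘∘∘
???≋∘⊛⊛∘∙∘
???⊛∘⊛∘⊛⊛∘
??????????
??????????

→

??????????
??????????
???∙∘⊛⊛⊞??
??∘∘∙∘∘∘⊛∘
??∙⊛≋∘⊛⊛∘∙
??∙∙∙⊚∘∘∘∘
??≋∘⊛⊛∘∙∘∘
??⊛∘⊛∘⊛⊛∘∘
??????????
??????????

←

??????????
??????????
????∙∘⊛⊛⊞?
???∘∘∙∘∘∘⊛
???∙⊛≋∘⊛⊛∘
???∙∙⊚⊛∘∘∘
???≋∘⊛⊛∘∙∘
???⊛∘⊛∘⊛⊛∘
??????????
??????????

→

??????????
??????????
???∙∘⊛⊛⊞??
??∘∘∙∘∘∘⊛∘
??∙⊛≋∘⊛⊛∘∙
??∙∙∙⊚∘∘∘∘
??≋∘⊛⊛∘∙∘∘
??⊛∘⊛∘⊛⊛∘∘
??????????
??????????

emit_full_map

?∙∘⊛⊛⊞??
∘∘∙∘∘∘⊛∘
∙⊛≋∘⊛⊛∘∙
∙∙∙⊚∘∘∘∘
≋∘⊛⊛∘∙∘∘
⊛∘⊛∘⊛⊛∘∘

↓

??????????
???∙∘⊛⊛⊞??
??∘∘∙∘∘∘⊛∘
??∙⊛≋∘⊛⊛∘∙
??∙∙∙⊛∘∘∘∘
??≋∘⊛⊚∘∙∘∘
??⊛∘⊛∘⊛⊛∘∘
???∘⊞∘∘∘??
??????????
??????????

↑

??????????
??????????
???∙∘⊛⊛⊞??
??∘∘∙∘∘∘⊛∘
??∙⊛≋∘⊛⊛∘∙
??∙∙∙⊚∘∘∘∘
??≋∘⊛⊛∘∙∘∘
??⊛∘⊛∘⊛⊛∘∘
???∘⊞∘∘∘??
??????????

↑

??????????
??????????
??????????
???∙∘⊛⊛⊞??
??∘∘∙∘∘∘⊛∘
??∙⊛≋⊚⊛⊛∘∙
??∙∙∙⊛∘∘∘∘
??≋∘⊛⊛∘∙∘∘
??⊛∘⊛∘⊛⊛∘∘
???∘⊞∘∘∘??

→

??????????
??????????
??????????
??∙∘⊛⊛⊞⊛??
?∘∘∙∘∘∘⊛∘?
?∙⊛≋∘⊚⊛∘∙?
?∙∙∙⊛∘∘∘∘?
?≋∘⊛⊛∘∙∘∘?
?⊛∘⊛∘⊛⊛∘∘?
??∘⊞∘∘∘???

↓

??????????
??????????
??∙∘⊛⊛⊞⊛??
?∘∘∙∘∘∘⊛∘?
?∙⊛≋∘⊛⊛∘∙?
?∙∙∙⊛⊚∘∘∘?
?≋∘⊛⊛∘∙∘∘?
?⊛∘⊛∘⊛⊛∘∘?
??∘⊞∘∘∘???
??????????

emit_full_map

?∙∘⊛⊛⊞⊛?
∘∘∙∘∘∘⊛∘
∙⊛≋∘⊛⊛∘∙
∙∙∙⊛⊚∘∘∘
≋∘⊛⊛∘∙∘∘
⊛∘⊛∘⊛⊛∘∘
?∘⊞∘∘∘??

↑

??????????
??????????
??????????
??∙∘⊛⊛⊞⊛??
?∘∘∙∘∘∘⊛∘?
?∙⊛≋∘⊚⊛∘∙?
?∙∙∙⊛∘∘∘∘?
?≋∘⊛⊛∘∙∘∘?
?⊛∘⊛∘⊛⊛∘∘?
??∘⊞∘∘∘???

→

??????????
??????????
??????????
?∙∘⊛⊛⊞⊛⊛??
∘∘∙∘∘∘⊛∘??
∙⊛≋∘⊛⊚∘∙??
∙∙∙⊛∘∘∘∘??
≋∘⊛⊛∘∙∘∘??
⊛∘⊛∘⊛⊛∘∘??
?∘⊞∘∘∘????

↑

??????????
??????????
??????????
???≋∙∘≋⊛??
?∙∘⊛⊛⊞⊛⊛??
∘∘∙∘∘⊚⊛∘??
∙⊛≋∘⊛⊛∘∙??
∙∙∙⊛∘∘∘∘??
≋∘⊛⊛∘∙∘∘??
⊛∘⊛∘⊛⊛∘∘??

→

??????????
??????????
??????????
??≋∙∘≋⊛⊛??
∙∘⊛⊛⊞⊛⊛⊞??
∘∙∘∘∘⊚∘⊛??
⊛≋∘⊛⊛∘∙∘??
∙∙⊛∘∘∘∘∘??
∘⊛⊛∘∙∘∘???
∘⊛∘⊛⊛∘∘???

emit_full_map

???≋∙∘≋⊛⊛
?∙∘⊛⊛⊞⊛⊛⊞
∘∘∙∘∘∘⊚∘⊛
∙⊛≋∘⊛⊛∘∙∘
∙∙∙⊛∘∘∘∘∘
≋∘⊛⊛∘∙∘∘?
⊛∘⊛∘⊛⊛∘∘?
?∘⊞∘∘∘???

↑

??????????
??????????
??????????
???∘∘∘∘⊞??
??≋∙∘≋⊛⊛??
∙∘⊛⊛⊞⊚⊛⊞??
∘∙∘∘∘⊛∘⊛??
⊛≋∘⊛⊛∘∙∘??
∙∙⊛∘∘∘∘∘??
∘⊛⊛∘∙∘∘???

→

??????????
??????????
??????????
??∘∘∘∘⊞∙??
?≋∙∘≋⊛⊛∙??
∘⊛⊛⊞⊛⊚⊞∙??
∙∘∘∘⊛∘⊛⊞??
≋∘⊛⊛∘∙∘∘??
∙⊛∘∘∘∘∘???
⊛⊛∘∙∘∘????

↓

??????????
??????????
??∘∘∘∘⊞∙??
?≋∙∘≋⊛⊛∙??
∘⊛⊛⊞⊛⊛⊞∙??
∙∘∘∘⊛⊚⊛⊞??
≋∘⊛⊛∘∙∘∘??
∙⊛∘∘∘∘∘∘??
⊛⊛∘∙∘∘????
⊛∘⊛⊛∘∘????

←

??????????
??????????
???∘∘∘∘⊞∙?
??≋∙∘≋⊛⊛∙?
∙∘⊛⊛⊞⊛⊛⊞∙?
∘∙∘∘∘⊚∘⊛⊞?
⊛≋∘⊛⊛∘∙∘∘?
∙∙⊛∘∘∘∘∘∘?
∘⊛⊛∘∙∘∘???
∘⊛∘⊛⊛∘∘???

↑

??????????
??????????
??????????
???∘∘∘∘⊞∙?
??≋∙∘≋⊛⊛∙?
∙∘⊛⊛⊞⊚⊛⊞∙?
∘∙∘∘∘⊛∘⊛⊞?
⊛≋∘⊛⊛∘∙∘∘?
∙∙⊛∘∘∘∘∘∘?
∘⊛⊛∘∙∘∘???

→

??????????
??????????
??????????
??∘∘∘∘⊞∙??
?≋∙∘≋⊛⊛∙??
∘⊛⊛⊞⊛⊚⊞∙??
∙∘∘∘⊛∘⊛⊞??
≋∘⊛⊛∘∙∘∘??
∙⊛∘∘∘∘∘∘??
⊛⊛∘∙∘∘????

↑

??????????
??????????
??????????
???⊞≋⊛≋∘??
??∘∘∘∘⊞∙??
?≋∙∘≋⊚⊛∙??
∘⊛⊛⊞⊛⊛⊞∙??
∙∘∘∘⊛∘⊛⊞??
≋∘⊛⊛∘∙∘∘??
∙⊛∘∘∘∘∘∘??

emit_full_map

?????⊞≋⊛≋∘
????∘∘∘∘⊞∙
???≋∙∘≋⊚⊛∙
?∙∘⊛⊛⊞⊛⊛⊞∙
∘∘∙∘∘∘⊛∘⊛⊞
∙⊛≋∘⊛⊛∘∙∘∘
∙∙∙⊛∘∘∘∘∘∘
≋∘⊛⊛∘∙∘∘??
⊛∘⊛∘⊛⊛∘∘??
?∘⊞∘∘∘????

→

??????????
??????????
??????????
??⊞≋⊛≋∘∘??
?∘∘∘∘⊞∙⊛??
≋∙∘≋⊛⊚∙⊛??
⊛⊛⊞⊛⊛⊞∙∘??
∘∘∘⊛∘⊛⊞⊛??
∘⊛⊛∘∙∘∘???
⊛∘∘∘∘∘∘???

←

??????????
??????????
??????????
???⊞≋⊛≋∘∘?
??∘∘∘∘⊞∙⊛?
?≋∙∘≋⊚⊛∙⊛?
∘⊛⊛⊞⊛⊛⊞∙∘?
∙∘∘∘⊛∘⊛⊞⊛?
≋∘⊛⊛∘∙∘∘??
∙⊛∘∘∘∘∘∘??

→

??????????
??????????
??????????
??⊞≋⊛≋∘∘??
?∘∘∘∘⊞∙⊛??
≋∙∘≋⊛⊚∙⊛??
⊛⊛⊞⊛⊛⊞∙∘??
∘∘∘⊛∘⊛⊞⊛??
∘⊛⊛∘∙∘∘???
⊛∘∘∘∘∘∘???

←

??????????
??????????
??????????
???⊞≋⊛≋∘∘?
??∘∘∘∘⊞∙⊛?
?≋∙∘≋⊚⊛∙⊛?
∘⊛⊛⊞⊛⊛⊞∙∘?
∙∘∘∘⊛∘⊛⊞⊛?
≋∘⊛⊛∘∙∘∘??
∙⊛∘∘∘∘∘∘??

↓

??????????
??????????
???⊞≋⊛≋∘∘?
??∘∘∘∘⊞∙⊛?
?≋∙∘≋⊛⊛∙⊛?
∘⊛⊛⊞⊛⊚⊞∙∘?
∙∘∘∘⊛∘⊛⊞⊛?
≋∘⊛⊛∘∙∘∘??
∙⊛∘∘∘∘∘∘??
⊛⊛∘∙∘∘????
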